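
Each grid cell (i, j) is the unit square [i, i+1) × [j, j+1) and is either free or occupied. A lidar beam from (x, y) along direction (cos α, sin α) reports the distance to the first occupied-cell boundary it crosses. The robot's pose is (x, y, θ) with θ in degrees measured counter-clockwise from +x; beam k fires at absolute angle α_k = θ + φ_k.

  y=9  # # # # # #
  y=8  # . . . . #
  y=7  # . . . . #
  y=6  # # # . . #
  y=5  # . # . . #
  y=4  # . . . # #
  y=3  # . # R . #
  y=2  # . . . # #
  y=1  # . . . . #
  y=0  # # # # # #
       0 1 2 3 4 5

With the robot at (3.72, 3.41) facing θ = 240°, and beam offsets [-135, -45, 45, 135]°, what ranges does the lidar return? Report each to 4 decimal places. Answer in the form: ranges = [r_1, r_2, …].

beam 1: φ=-135°, α=105°
  cosα=-0.2588 sinα=0.9659 | (3,3) | tMaxX 2.7819 tMaxY 0.6108 | tΔX 3.8637 tΔY 1.0353
    t=0.6108 [y] (3,4)
    t=1.6461 [y] (3,5)
    t=2.6814 [y] (3,6)
    t=2.7819 [x] (2,6) — stop
  → r_1 = 2.7819
beam 2: φ=-45°, α=195°
  cosα=-0.9659 sinα=-0.2588 | (3,3) | tMaxX 0.7454 tMaxY 1.5841 | tΔX 1.0353 tΔY 3.8637
    t=0.7454 [x] (2,3) — stop
  → r_2 = 0.7454
beam 3: φ=45°, α=285°
  cosα=0.2588 sinα=-0.9659 | (3,3) | tMaxX 1.0818 tMaxY 0.4245 | tΔX 3.8637 tΔY 1.0353
    t=0.4245 [y] (3,2)
    t=1.0818 [x] (4,2) — stop
  → r_3 = 1.0818
beam 4: φ=135°, α=15°
  cosα=0.9659 sinα=0.2588 | (3,3) | tMaxX 0.2899 tMaxY 2.2796 | tΔX 1.0353 tΔY 3.8637
    t=0.2899 [x] (4,3)
    t=1.3252 [x] (5,3) — stop
  → r_4 = 1.3252

ranges = [2.7819, 0.7454, 1.0818, 1.3252]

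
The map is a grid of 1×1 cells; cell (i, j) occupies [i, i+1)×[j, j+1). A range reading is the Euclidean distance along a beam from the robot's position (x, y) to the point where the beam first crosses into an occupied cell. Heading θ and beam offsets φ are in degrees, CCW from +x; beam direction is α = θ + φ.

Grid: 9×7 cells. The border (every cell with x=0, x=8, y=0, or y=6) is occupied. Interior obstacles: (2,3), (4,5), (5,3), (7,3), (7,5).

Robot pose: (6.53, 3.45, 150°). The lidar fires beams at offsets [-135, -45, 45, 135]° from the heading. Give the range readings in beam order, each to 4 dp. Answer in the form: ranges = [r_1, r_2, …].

beam 1: φ=-135°, α=15°
  d=(0.9659,0.2588)  start (6,3)  tX=0.4866 tY=2.1250  stride 1/|dx|=1.0353 1/|dy|=3.8637
    cross x-line → (7,3), t=0.4866 (wall)
  → r_1 = 0.4866
beam 2: φ=-45°, α=105°
  d=(-0.2588,0.9659)  start (6,3)  tX=2.0478 tY=0.5694  stride 1/|dx|=3.8637 1/|dy|=1.0353
    cross y-line → (6,4), t=0.5694
    cross y-line → (6,5), t=1.6047
    cross x-line → (5,5), t=2.0478
    cross y-line → (5,6), t=2.6400 (wall)
  → r_2 = 2.6400
beam 3: φ=45°, α=195°
  d=(-0.9659,-0.2588)  start (6,3)  tX=0.5487 tY=1.7387  stride 1/|dx|=1.0353 1/|dy|=3.8637
    cross x-line → (5,3), t=0.5487 (wall)
  → r_3 = 0.5487
beam 4: φ=135°, α=285°
  d=(0.2588,-0.9659)  start (6,3)  tX=1.8159 tY=0.4659  stride 1/|dx|=3.8637 1/|dy|=1.0353
    cross y-line → (6,2), t=0.4659
    cross y-line → (6,1), t=1.5012
    cross x-line → (7,1), t=1.8159
    cross y-line → (7,0), t=2.5364 (wall)
  → r_4 = 2.5364

ranges = [0.4866, 2.6400, 0.5487, 2.5364]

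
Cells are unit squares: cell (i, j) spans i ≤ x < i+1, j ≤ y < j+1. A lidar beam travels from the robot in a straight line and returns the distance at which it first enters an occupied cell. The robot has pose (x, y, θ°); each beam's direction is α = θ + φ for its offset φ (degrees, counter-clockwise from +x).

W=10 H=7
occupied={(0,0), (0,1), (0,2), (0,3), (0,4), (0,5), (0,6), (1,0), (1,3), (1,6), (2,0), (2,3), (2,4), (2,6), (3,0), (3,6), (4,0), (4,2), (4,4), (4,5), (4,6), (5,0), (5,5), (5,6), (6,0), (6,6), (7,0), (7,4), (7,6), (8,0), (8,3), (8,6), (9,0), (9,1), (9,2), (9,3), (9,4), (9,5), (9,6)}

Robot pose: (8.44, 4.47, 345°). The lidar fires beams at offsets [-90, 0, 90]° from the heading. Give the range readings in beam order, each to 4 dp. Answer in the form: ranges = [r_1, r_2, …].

ranges = [0.4866, 0.5798, 1.5840]

beam 1: φ=-90°, α=255°
  dir = (cos 255°, sin 255°) = (-0.2588, -0.9659); from cell (8,4)
  next x-line at t=1.7000, next y-line at t=0.4866; Δt_x=3.8637, Δt_y=1.0353
    y: enter (8,3) at t=0.4866 ← occupied
  → r_1 = 0.4866
beam 2: φ=0°, α=345°
  dir = (cos 345°, sin 345°) = (0.9659, -0.2588); from cell (8,4)
  next x-line at t=0.5798, next y-line at t=1.8159; Δt_x=1.0353, Δt_y=3.8637
    x: enter (9,4) at t=0.5798 ← occupied
  → r_2 = 0.5798
beam 3: φ=90°, α=75°
  dir = (cos 75°, sin 75°) = (0.2588, 0.9659); from cell (8,4)
  next x-line at t=2.1637, next y-line at t=0.5487; Δt_x=3.8637, Δt_y=1.0353
    y: enter (8,5) at t=0.5487
    y: enter (8,6) at t=1.5840 ← occupied
  → r_3 = 1.5840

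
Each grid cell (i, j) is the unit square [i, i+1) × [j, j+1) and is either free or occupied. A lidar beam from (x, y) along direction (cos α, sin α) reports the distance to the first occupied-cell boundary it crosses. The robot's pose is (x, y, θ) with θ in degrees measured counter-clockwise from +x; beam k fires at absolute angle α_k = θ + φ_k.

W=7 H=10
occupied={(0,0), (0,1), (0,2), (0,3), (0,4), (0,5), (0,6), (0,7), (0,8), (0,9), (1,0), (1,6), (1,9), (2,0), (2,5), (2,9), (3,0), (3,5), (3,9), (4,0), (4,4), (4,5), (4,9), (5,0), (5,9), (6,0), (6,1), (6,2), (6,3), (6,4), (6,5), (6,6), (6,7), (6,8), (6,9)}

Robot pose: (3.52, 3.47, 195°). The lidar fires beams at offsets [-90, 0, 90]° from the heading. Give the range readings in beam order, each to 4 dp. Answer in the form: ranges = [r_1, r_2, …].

ranges = [1.5840, 2.6089, 2.5571]

beam 1: φ=-90°, α=105°
  d=(-0.2588,0.9659)  start (3,3)  tX=2.0091 tY=0.5487  stride 1/|dx|=3.8637 1/|dy|=1.0353
    cross y-line → (3,4), t=0.5487
    cross y-line → (3,5), t=1.5840 (wall)
  → r_1 = 1.5840
beam 2: φ=0°, α=195°
  d=(-0.9659,-0.2588)  start (3,3)  tX=0.5383 tY=1.8159  stride 1/|dx|=1.0353 1/|dy|=3.8637
    cross x-line → (2,3), t=0.5383
    cross x-line → (1,3), t=1.5736
    cross y-line → (1,2), t=1.8159
    cross x-line → (0,2), t=2.6089 (wall)
  → r_2 = 2.6089
beam 3: φ=90°, α=285°
  d=(0.2588,-0.9659)  start (3,3)  tX=1.8546 tY=0.4866  stride 1/|dx|=3.8637 1/|dy|=1.0353
    cross y-line → (3,2), t=0.4866
    cross y-line → (3,1), t=1.5219
    cross x-line → (4,1), t=1.8546
    cross y-line → (4,0), t=2.5571 (wall)
  → r_3 = 2.5571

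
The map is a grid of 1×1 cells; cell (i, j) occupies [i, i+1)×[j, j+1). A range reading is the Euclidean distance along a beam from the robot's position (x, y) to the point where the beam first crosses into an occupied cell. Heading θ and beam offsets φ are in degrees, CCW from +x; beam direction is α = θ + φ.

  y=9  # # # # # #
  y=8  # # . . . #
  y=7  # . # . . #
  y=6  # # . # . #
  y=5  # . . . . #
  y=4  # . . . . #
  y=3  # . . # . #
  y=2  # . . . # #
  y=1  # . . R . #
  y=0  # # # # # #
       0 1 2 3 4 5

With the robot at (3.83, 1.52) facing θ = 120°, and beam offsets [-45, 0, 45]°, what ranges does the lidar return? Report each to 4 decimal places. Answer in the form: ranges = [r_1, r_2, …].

beam 1: φ=-45°, α=75°
  cosα=0.2588 sinα=0.9659 | (3,1) | tMaxX 0.6568 tMaxY 0.4969 | tΔX 3.8637 tΔY 1.0353
    t=0.4969 [y] (3,2)
    t=0.6568 [x] (4,2) — stop
  → r_1 = 0.6568
beam 2: φ=0°, α=120°
  cosα=-0.5000 sinα=0.8660 | (3,1) | tMaxX 1.6600 tMaxY 0.5543 | tΔX 2.0000 tΔY 1.1547
    t=0.5543 [y] (3,2)
    t=1.6600 [x] (2,2)
    t=1.7090 [y] (2,3)
    t=2.8637 [y] (2,4)
    t=3.6600 [x] (1,4)
    t=4.0184 [y] (1,5)
    t=5.1731 [y] (1,6) — stop
  → r_2 = 5.1731
beam 3: φ=45°, α=165°
  cosα=-0.9659 sinα=0.2588 | (3,1) | tMaxX 0.8593 tMaxY 1.8546 | tΔX 1.0353 tΔY 3.8637
    t=0.8593 [x] (2,1)
    t=1.8546 [y] (2,2)
    t=1.8946 [x] (1,2)
    t=2.9298 [x] (0,2) — stop
  → r_3 = 2.9298

ranges = [0.6568, 5.1731, 2.9298]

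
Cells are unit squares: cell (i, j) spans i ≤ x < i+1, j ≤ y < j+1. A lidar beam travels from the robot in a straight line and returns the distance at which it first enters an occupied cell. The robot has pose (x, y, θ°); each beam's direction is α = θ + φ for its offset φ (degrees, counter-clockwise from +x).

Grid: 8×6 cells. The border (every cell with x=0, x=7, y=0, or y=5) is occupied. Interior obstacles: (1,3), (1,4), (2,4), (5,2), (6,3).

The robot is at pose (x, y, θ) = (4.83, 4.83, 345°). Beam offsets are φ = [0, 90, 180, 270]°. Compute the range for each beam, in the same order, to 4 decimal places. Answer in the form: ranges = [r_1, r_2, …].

ranges = [2.2465, 0.1760, 0.6568, 3.9651]

beam 1: φ=0°, α=345°
  d=(0.9659,-0.2588)  start (4,4)  tX=0.1760 tY=3.2069  stride 1/|dx|=1.0353 1/|dy|=3.8637
    cross x-line → (5,4), t=0.1760
    cross x-line → (6,4), t=1.2113
    cross x-line → (7,4), t=2.2465 (wall)
  → r_1 = 2.2465
beam 2: φ=90°, α=75°
  d=(0.2588,0.9659)  start (4,4)  tX=0.6568 tY=0.1760  stride 1/|dx|=3.8637 1/|dy|=1.0353
    cross y-line → (4,5), t=0.1760 (wall)
  → r_2 = 0.1760
beam 3: φ=180°, α=165°
  d=(-0.9659,0.2588)  start (4,4)  tX=0.8593 tY=0.6568  stride 1/|dx|=1.0353 1/|dy|=3.8637
    cross y-line → (4,5), t=0.6568 (wall)
  → r_3 = 0.6568
beam 4: φ=270°, α=255°
  d=(-0.2588,-0.9659)  start (4,4)  tX=3.2069 tY=0.8593  stride 1/|dx|=3.8637 1/|dy|=1.0353
    cross y-line → (4,3), t=0.8593
    cross y-line → (4,2), t=1.8946
    cross y-line → (4,1), t=2.9298
    cross x-line → (3,1), t=3.2069
    cross y-line → (3,0), t=3.9651 (wall)
  → r_4 = 3.9651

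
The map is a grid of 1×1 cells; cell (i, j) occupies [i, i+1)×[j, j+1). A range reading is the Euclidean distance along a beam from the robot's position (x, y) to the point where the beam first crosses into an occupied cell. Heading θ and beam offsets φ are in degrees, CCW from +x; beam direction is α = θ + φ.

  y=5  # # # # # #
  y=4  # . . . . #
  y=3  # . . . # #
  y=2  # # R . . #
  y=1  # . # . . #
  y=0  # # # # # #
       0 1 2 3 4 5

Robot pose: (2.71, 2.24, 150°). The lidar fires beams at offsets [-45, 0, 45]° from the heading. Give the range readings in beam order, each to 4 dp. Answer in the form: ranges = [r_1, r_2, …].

ranges = [2.8574, 0.8198, 0.7350]

beam 1: φ=-45°, α=105°
  cosα=-0.2588 sinα=0.9659 | (2,2) | tMaxX 2.7432 tMaxY 0.7868 | tΔX 3.8637 tΔY 1.0353
    t=0.7868 [y] (2,3)
    t=1.8221 [y] (2,4)
    t=2.7432 [x] (1,4)
    t=2.8574 [y] (1,5) — stop
  → r_1 = 2.8574
beam 2: φ=0°, α=150°
  cosα=-0.8660 sinα=0.5000 | (2,2) | tMaxX 0.8198 tMaxY 1.5200 | tΔX 1.1547 tΔY 2.0000
    t=0.8198 [x] (1,2) — stop
  → r_2 = 0.8198
beam 3: φ=45°, α=195°
  cosα=-0.9659 sinα=-0.2588 | (2,2) | tMaxX 0.7350 tMaxY 0.9273 | tΔX 1.0353 tΔY 3.8637
    t=0.7350 [x] (1,2) — stop
  → r_3 = 0.7350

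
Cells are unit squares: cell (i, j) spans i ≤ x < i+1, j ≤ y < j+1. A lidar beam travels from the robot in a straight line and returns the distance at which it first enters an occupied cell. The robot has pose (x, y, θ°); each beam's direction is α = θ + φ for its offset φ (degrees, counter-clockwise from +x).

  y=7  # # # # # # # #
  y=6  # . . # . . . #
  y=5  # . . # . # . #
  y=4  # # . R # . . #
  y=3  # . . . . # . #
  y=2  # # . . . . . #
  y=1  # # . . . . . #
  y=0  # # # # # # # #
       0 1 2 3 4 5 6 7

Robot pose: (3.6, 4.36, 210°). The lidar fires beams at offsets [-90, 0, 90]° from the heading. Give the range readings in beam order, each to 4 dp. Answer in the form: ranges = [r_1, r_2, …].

beam 1: φ=-90°, α=120°
  direction (-0.5000, 0.8660); cell (3,4); t to first gridline: x 1.2000, y 0.7390 (then +2.0000 / +1.1547)
    (3,5) via y @ 0.7390  # hit
  → r_1 = 0.7390
beam 2: φ=0°, α=210°
  direction (-0.8660, -0.5000); cell (3,4); t to first gridline: x 0.6928, y 0.7200 (then +1.1547 / +2.0000)
    (2,4) via x @ 0.6928
    (2,3) via y @ 0.7200
    (1,3) via x @ 1.8475
    (1,2) via y @ 2.7200  # hit
  → r_2 = 2.7200
beam 3: φ=90°, α=300°
  direction (0.5000, -0.8660); cell (3,4); t to first gridline: x 0.8000, y 0.4157 (then +2.0000 / +1.1547)
    (3,3) via y @ 0.4157
    (4,3) via x @ 0.8000
    (4,2) via y @ 1.5704
    (4,1) via y @ 2.7251
    (5,1) via x @ 2.8000
    (5,0) via y @ 3.8798  # hit
  → r_3 = 3.8798

ranges = [0.7390, 2.7200, 3.8798]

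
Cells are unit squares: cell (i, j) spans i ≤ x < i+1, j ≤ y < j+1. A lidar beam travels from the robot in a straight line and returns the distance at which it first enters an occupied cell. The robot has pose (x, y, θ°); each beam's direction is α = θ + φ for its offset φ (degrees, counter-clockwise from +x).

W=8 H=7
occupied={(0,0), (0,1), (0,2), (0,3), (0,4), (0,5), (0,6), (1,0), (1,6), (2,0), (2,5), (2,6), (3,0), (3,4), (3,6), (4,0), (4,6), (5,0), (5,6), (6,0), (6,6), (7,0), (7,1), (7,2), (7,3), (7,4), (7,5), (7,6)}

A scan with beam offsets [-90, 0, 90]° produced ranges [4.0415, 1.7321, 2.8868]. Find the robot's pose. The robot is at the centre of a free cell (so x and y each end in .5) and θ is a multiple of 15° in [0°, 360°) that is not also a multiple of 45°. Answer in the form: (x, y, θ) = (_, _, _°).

(x, y, θ) = (4.5, 2.5, 240°)

The pose lattice has 28·16 = 448 candidates. Test each by forward raycasting.
  (2.5, 1.5, 165°): beam 1 = 2.5882 ≠ 4.0415 ✗
  (1.5, 1.5, 120°): beam 1 = 6.3509 ≠ 4.0415 ✗
  (3.5, 1.5, 60°): beam 1 = 1.0000 ≠ 4.0415 ✗
  …
  (4.5, 2.5, 240°): r_1=4.0415, r_2=1.7321, r_3=2.8868 — all match ✓
Only this pose fits every beam.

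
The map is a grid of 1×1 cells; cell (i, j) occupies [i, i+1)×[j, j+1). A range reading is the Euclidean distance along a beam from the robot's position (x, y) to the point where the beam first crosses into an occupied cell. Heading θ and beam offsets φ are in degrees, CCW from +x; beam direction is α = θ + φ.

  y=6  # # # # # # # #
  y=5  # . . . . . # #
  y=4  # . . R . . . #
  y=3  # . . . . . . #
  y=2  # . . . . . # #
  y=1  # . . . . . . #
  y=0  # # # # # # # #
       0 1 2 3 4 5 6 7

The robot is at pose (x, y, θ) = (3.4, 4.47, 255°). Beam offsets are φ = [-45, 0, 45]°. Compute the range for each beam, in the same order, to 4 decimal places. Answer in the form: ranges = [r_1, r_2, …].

beam 1: φ=-45°, α=210°
  cosα=-0.8660 sinα=-0.5000 | (3,4) | tMaxX 0.4619 tMaxY 0.9400 | tΔX 1.1547 tΔY 2.0000
    t=0.4619 [x] (2,4)
    t=0.9400 [y] (2,3)
    t=1.6166 [x] (1,3)
    t=2.7713 [x] (0,3) — stop
  → r_1 = 2.7713
beam 2: φ=0°, α=255°
  cosα=-0.2588 sinα=-0.9659 | (3,4) | tMaxX 1.5455 tMaxY 0.4866 | tΔX 3.8637 tΔY 1.0353
    t=0.4866 [y] (3,3)
    t=1.5219 [y] (3,2)
    t=1.5455 [x] (2,2)
    t=2.5571 [y] (2,1)
    t=3.5924 [y] (2,0) — stop
  → r_2 = 3.5924
beam 3: φ=45°, α=300°
  cosα=0.5000 sinα=-0.8660 | (3,4) | tMaxX 1.2000 tMaxY 0.5427 | tΔX 2.0000 tΔY 1.1547
    t=0.5427 [y] (3,3)
    t=1.2000 [x] (4,3)
    t=1.6974 [y] (4,2)
    t=2.8521 [y] (4,1)
    t=3.2000 [x] (5,1)
    t=4.0068 [y] (5,0) — stop
  → r_3 = 4.0068

ranges = [2.7713, 3.5924, 4.0068]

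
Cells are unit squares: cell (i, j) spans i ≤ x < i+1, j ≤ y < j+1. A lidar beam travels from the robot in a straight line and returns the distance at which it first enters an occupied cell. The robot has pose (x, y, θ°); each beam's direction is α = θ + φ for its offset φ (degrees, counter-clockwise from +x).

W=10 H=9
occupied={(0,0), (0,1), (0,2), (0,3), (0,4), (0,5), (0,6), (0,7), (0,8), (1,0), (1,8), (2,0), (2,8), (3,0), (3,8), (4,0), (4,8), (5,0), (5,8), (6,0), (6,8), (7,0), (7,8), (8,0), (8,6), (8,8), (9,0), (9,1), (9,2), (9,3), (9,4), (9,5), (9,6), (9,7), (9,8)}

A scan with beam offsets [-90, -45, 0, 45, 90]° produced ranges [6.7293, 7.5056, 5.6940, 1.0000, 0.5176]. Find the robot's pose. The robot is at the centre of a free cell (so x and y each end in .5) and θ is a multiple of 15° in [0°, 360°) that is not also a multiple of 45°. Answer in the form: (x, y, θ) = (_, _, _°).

Candidates: 55 free-cell centres × 16 headings = 880 poses. Raycast each; keep the one whose scan matches to 4 dp.
  (5.5, 1.5, 15°): beam 1 = 0.5176 ≠ 6.7293 ✗
  (4.5, 6.5, 75°): beam 1 = 4.6587 ≠ 6.7293 ✗
  (6.5, 1.5, 195°): beam 2 = 6.3509 ≠ 7.5056 ✗
  (7.5, 1.5, 210°): beam 1 = 7.5056 ≠ 6.7293 ✗
  …
  (6.5, 1.5, 165°): r_1=6.7293, r_2=7.5056, r_3=5.6940, r_4=1.0000, r_5=0.5176 — all match ✓
Only this pose fits every beam.

(x, y, θ) = (6.5, 1.5, 165°)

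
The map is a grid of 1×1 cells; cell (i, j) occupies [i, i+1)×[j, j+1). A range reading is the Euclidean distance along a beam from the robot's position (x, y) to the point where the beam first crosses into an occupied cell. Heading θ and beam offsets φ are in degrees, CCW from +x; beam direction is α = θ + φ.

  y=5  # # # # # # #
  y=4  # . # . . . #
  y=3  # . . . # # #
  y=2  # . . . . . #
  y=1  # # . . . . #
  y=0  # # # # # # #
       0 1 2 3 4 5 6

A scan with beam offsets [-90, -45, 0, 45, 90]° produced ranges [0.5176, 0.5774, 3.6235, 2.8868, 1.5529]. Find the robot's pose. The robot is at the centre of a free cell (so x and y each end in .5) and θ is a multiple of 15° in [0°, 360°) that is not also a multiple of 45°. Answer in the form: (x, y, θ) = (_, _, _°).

(x, y, θ) = (4.5, 2.5, 165°)

Candidates: 16 free-cell centres × 16 headings = 256 poses. Raycast each; keep the one whose scan matches to 4 dp.
  (1.5, 2.5, 240°): beam 1 = 0.5774 ≠ 0.5176 ✗
  (3.5, 1.5, 330°): beam 1 = 0.5774 ≠ 0.5176 ✗
  (4.5, 2.5, 240°): beam 1 = 4.0415 ≠ 0.5176 ✗
  …
  (4.5, 2.5, 165°): r_1=0.5176, r_2=0.5774, r_3=3.6235, r_4=2.8868, r_5=1.5529 — all match ✓
No second candidate reproduces the full scan.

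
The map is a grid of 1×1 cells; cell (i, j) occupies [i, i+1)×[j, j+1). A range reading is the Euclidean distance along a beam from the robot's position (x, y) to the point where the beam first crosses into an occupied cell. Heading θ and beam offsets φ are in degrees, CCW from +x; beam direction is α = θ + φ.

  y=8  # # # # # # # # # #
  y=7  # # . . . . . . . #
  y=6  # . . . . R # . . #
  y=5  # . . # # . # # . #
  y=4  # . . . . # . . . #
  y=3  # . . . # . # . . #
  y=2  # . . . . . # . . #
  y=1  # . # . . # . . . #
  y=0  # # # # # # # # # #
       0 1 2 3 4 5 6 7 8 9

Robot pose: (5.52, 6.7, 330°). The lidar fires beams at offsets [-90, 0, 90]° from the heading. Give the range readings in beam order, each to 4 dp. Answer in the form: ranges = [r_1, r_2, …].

ranges = [1.0400, 0.5543, 1.5011]

beam 1: φ=-90°, α=240°
  direction (-0.5000, -0.8660); cell (5,6); t to first gridline: x 1.0400, y 0.8083 (then +2.0000 / +1.1547)
    (5,5) via y @ 0.8083
    (4,5) via x @ 1.0400  # hit
  → r_1 = 1.0400
beam 2: φ=0°, α=330°
  direction (0.8660, -0.5000); cell (5,6); t to first gridline: x 0.5543, y 1.4000 (then +1.1547 / +2.0000)
    (6,6) via x @ 0.5543  # hit
  → r_2 = 0.5543
beam 3: φ=90°, α=60°
  direction (0.5000, 0.8660); cell (5,6); t to first gridline: x 0.9600, y 0.3464 (then +2.0000 / +1.1547)
    (5,7) via y @ 0.3464
    (6,7) via x @ 0.9600
    (6,8) via y @ 1.5011  # hit
  → r_3 = 1.5011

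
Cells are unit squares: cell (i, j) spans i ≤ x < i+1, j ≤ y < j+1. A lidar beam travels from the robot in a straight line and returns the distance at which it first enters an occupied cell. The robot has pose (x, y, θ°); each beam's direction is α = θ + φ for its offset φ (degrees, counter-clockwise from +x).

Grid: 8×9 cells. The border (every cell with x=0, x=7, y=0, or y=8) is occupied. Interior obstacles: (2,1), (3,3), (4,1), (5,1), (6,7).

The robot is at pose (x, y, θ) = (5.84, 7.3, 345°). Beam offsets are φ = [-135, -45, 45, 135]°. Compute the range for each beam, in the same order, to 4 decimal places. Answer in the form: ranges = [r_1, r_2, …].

ranges = [5.5888, 0.3200, 0.1848, 0.8083]

beam 1: φ=-135°, α=210°
  cosα=-0.8660 sinα=-0.5000 | (5,7) | tMaxX 0.9699 tMaxY 0.6000 | tΔX 1.1547 tΔY 2.0000
    t=0.6000 [y] (5,6)
    t=0.9699 [x] (4,6)
    t=2.1246 [x] (3,6)
    t=2.6000 [y] (3,5)
    t=3.2793 [x] (2,5)
    t=4.4341 [x] (1,5)
    t=4.6000 [y] (1,4)
    t=5.5888 [x] (0,4) — stop
  → r_1 = 5.5888
beam 2: φ=-45°, α=300°
  cosα=0.5000 sinα=-0.8660 | (5,7) | tMaxX 0.3200 tMaxY 0.3464 | tΔX 2.0000 tΔY 1.1547
    t=0.3200 [x] (6,7) — stop
  → r_2 = 0.3200
beam 3: φ=45°, α=30°
  cosα=0.8660 sinα=0.5000 | (5,7) | tMaxX 0.1848 tMaxY 1.4000 | tΔX 1.1547 tΔY 2.0000
    t=0.1848 [x] (6,7) — stop
  → r_3 = 0.1848
beam 4: φ=135°, α=120°
  cosα=-0.5000 sinα=0.8660 | (5,7) | tMaxX 1.6800 tMaxY 0.8083 | tΔX 2.0000 tΔY 1.1547
    t=0.8083 [y] (5,8) — stop
  → r_4 = 0.8083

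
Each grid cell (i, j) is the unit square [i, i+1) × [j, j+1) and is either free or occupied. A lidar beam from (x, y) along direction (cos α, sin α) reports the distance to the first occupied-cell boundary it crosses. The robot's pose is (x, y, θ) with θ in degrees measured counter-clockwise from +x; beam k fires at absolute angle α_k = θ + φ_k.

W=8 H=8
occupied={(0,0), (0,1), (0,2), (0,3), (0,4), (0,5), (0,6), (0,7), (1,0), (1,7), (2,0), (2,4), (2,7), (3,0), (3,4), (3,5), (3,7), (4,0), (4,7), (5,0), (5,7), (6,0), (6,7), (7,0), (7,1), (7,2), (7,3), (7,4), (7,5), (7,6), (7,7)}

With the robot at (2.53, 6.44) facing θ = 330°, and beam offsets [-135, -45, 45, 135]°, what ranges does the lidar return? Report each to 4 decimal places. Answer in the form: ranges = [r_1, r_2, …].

beam 1: φ=-135°, α=195°
  d=(-0.9659,-0.2588)  start (2,6)  tX=0.5487 tY=1.7000  stride 1/|dx|=1.0353 1/|dy|=3.8637
    cross x-line → (1,6), t=0.5487
    cross x-line → (0,6), t=1.5840 (wall)
  → r_1 = 1.5840
beam 2: φ=-45°, α=285°
  d=(0.2588,-0.9659)  start (2,6)  tX=1.8159 tY=0.4555  stride 1/|dx|=3.8637 1/|dy|=1.0353
    cross y-line → (2,5), t=0.4555
    cross y-line → (2,4), t=1.4908 (wall)
  → r_2 = 1.4908
beam 3: φ=45°, α=15°
  d=(0.9659,0.2588)  start (2,6)  tX=0.4866 tY=2.1637  stride 1/|dx|=1.0353 1/|dy|=3.8637
    cross x-line → (3,6), t=0.4866
    cross x-line → (4,6), t=1.5219
    cross y-line → (4,7), t=2.1637 (wall)
  → r_3 = 2.1637
beam 4: φ=135°, α=105°
  d=(-0.2588,0.9659)  start (2,6)  tX=2.0478 tY=0.5798  stride 1/|dx|=3.8637 1/|dy|=1.0353
    cross y-line → (2,7), t=0.5798 (wall)
  → r_4 = 0.5798

ranges = [1.5840, 1.4908, 2.1637, 0.5798]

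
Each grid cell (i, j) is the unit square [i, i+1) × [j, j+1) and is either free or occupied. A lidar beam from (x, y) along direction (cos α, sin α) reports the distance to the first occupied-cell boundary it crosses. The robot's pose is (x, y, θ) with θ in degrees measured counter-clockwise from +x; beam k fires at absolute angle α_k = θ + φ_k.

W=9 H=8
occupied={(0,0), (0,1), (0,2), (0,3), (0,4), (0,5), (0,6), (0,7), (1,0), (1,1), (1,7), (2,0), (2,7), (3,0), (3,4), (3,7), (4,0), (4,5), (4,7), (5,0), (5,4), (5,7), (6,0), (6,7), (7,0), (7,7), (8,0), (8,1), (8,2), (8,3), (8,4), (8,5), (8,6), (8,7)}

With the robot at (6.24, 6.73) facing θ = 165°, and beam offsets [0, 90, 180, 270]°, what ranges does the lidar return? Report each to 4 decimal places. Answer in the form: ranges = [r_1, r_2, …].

ranges = [1.0432, 1.7910, 1.8221, 0.2795]

beam 1: φ=0°, α=165°
  direction (-0.9659, 0.2588); cell (6,6); t to first gridline: x 0.2485, y 1.0432 (then +1.0353 / +3.8637)
    (5,6) via x @ 0.2485
    (5,7) via y @ 1.0432  # hit
  → r_1 = 1.0432
beam 2: φ=90°, α=255°
  direction (-0.2588, -0.9659); cell (6,6); t to first gridline: x 0.9273, y 0.7558 (then +3.8637 / +1.0353)
    (6,5) via y @ 0.7558
    (5,5) via x @ 0.9273
    (5,4) via y @ 1.7910  # hit
  → r_2 = 1.7910
beam 3: φ=180°, α=345°
  direction (0.9659, -0.2588); cell (6,6); t to first gridline: x 0.7868, y 2.8205 (then +1.0353 / +3.8637)
    (7,6) via x @ 0.7868
    (8,6) via x @ 1.8221  # hit
  → r_3 = 1.8221
beam 4: φ=270°, α=75°
  direction (0.2588, 0.9659); cell (6,6); t to first gridline: x 2.9364, y 0.2795 (then +3.8637 / +1.0353)
    (6,7) via y @ 0.2795  # hit
  → r_4 = 0.2795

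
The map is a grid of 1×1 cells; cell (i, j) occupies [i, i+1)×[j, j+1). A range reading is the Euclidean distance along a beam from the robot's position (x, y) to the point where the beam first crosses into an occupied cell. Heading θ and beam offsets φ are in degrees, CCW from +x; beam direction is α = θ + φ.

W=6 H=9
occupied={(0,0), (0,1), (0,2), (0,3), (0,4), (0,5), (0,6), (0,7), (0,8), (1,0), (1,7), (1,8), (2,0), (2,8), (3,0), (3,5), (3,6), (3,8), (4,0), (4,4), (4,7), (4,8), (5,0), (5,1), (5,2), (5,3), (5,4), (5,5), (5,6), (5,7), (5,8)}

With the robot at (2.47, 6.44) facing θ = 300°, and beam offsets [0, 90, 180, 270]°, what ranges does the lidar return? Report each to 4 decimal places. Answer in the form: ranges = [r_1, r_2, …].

ranges = [1.0600, 0.6120, 0.9400, 1.6974]

beam 1: φ=0°, α=300°
  direction (0.5000, -0.8660); cell (2,6); t to first gridline: x 1.0600, y 0.5081 (then +2.0000 / +1.1547)
    (2,5) via y @ 0.5081
    (3,5) via x @ 1.0600  # hit
  → r_1 = 1.0600
beam 2: φ=90°, α=30°
  direction (0.8660, 0.5000); cell (2,6); t to first gridline: x 0.6120, y 1.1200 (then +1.1547 / +2.0000)
    (3,6) via x @ 0.6120  # hit
  → r_2 = 0.6120
beam 3: φ=180°, α=120°
  direction (-0.5000, 0.8660); cell (2,6); t to first gridline: x 0.9400, y 0.6466 (then +2.0000 / +1.1547)
    (2,7) via y @ 0.6466
    (1,7) via x @ 0.9400  # hit
  → r_3 = 0.9400
beam 4: φ=270°, α=210°
  direction (-0.8660, -0.5000); cell (2,6); t to first gridline: x 0.5427, y 0.8800 (then +1.1547 / +2.0000)
    (1,6) via x @ 0.5427
    (1,5) via y @ 0.8800
    (0,5) via x @ 1.6974  # hit
  → r_4 = 1.6974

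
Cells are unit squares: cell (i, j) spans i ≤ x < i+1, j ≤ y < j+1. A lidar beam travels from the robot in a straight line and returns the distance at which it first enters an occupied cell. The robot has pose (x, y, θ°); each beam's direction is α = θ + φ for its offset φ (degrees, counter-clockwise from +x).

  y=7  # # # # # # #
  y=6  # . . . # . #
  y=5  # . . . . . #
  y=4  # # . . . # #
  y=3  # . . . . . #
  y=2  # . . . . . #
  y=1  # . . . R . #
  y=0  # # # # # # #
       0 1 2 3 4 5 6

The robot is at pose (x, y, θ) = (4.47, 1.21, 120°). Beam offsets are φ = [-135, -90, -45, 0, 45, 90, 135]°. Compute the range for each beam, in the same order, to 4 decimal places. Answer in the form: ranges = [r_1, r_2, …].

ranges = [0.8114, 1.7667, 2.8884, 6.6857, 3.5924, 0.4200, 0.2174]

beam 1: φ=-135°, α=345°
  d=(0.9659,-0.2588)  start (4,1)  tX=0.5487 tY=0.8114  stride 1/|dx|=1.0353 1/|dy|=3.8637
    cross x-line → (5,1), t=0.5487
    cross y-line → (5,0), t=0.8114 (wall)
  → r_1 = 0.8114
beam 2: φ=-90°, α=30°
  d=(0.8660,0.5000)  start (4,1)  tX=0.6120 tY=1.5800  stride 1/|dx|=1.1547 1/|dy|=2.0000
    cross x-line → (5,1), t=0.6120
    cross y-line → (5,2), t=1.5800
    cross x-line → (6,2), t=1.7667 (wall)
  → r_2 = 1.7667
beam 3: φ=-45°, α=75°
  d=(0.2588,0.9659)  start (4,1)  tX=2.0478 tY=0.8179  stride 1/|dx|=3.8637 1/|dy|=1.0353
    cross y-line → (4,2), t=0.8179
    cross y-line → (4,3), t=1.8531
    cross x-line → (5,3), t=2.0478
    cross y-line → (5,4), t=2.8884 (wall)
  → r_3 = 2.8884
beam 4: φ=0°, α=120°
  d=(-0.5000,0.8660)  start (4,1)  tX=0.9400 tY=0.9122  stride 1/|dx|=2.0000 1/|dy|=1.1547
    cross y-line → (4,2), t=0.9122
    cross x-line → (3,2), t=0.9400
    cross y-line → (3,3), t=2.0669
    cross x-line → (2,3), t=2.9400
    cross y-line → (2,4), t=3.2216
    cross y-line → (2,5), t=4.3763
    cross x-line → (1,5), t=4.9400
    cross y-line → (1,6), t=5.5310
    cross y-line → (1,7), t=6.6857 (wall)
  → r_4 = 6.6857
beam 5: φ=45°, α=165°
  d=(-0.9659,0.2588)  start (4,1)  tX=0.4866 tY=3.0523  stride 1/|dx|=1.0353 1/|dy|=3.8637
    cross x-line → (3,1), t=0.4866
    cross x-line → (2,1), t=1.5219
    cross x-line → (1,1), t=2.5571
    cross y-line → (1,2), t=3.0523
    cross x-line → (0,2), t=3.5924 (wall)
  → r_5 = 3.5924
beam 6: φ=90°, α=210°
  d=(-0.8660,-0.5000)  start (4,1)  tX=0.5427 tY=0.4200  stride 1/|dx|=1.1547 1/|dy|=2.0000
    cross y-line → (4,0), t=0.4200 (wall)
  → r_6 = 0.4200
beam 7: φ=135°, α=255°
  d=(-0.2588,-0.9659)  start (4,1)  tX=1.8159 tY=0.2174  stride 1/|dx|=3.8637 1/|dy|=1.0353
    cross y-line → (4,0), t=0.2174 (wall)
  → r_7 = 0.2174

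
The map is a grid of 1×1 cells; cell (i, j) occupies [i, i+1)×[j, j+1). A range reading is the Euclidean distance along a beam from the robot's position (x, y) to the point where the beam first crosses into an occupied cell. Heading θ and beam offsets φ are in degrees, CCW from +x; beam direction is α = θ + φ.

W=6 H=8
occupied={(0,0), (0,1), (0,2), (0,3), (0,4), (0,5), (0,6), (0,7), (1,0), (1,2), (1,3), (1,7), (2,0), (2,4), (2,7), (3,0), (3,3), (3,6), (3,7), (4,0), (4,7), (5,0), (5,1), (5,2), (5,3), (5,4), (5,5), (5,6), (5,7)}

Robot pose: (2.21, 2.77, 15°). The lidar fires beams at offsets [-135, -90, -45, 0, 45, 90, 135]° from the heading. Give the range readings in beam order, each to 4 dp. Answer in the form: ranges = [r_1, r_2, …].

beam 1: φ=-135°, α=240°
  cosα=-0.5000 sinα=-0.8660 | (2,2) | tMaxX 0.4200 tMaxY 0.8891 | tΔX 2.0000 tΔY 1.1547
    t=0.4200 [x] (1,2) — stop
  → r_1 = 0.4200
beam 2: φ=-90°, α=285°
  cosα=0.2588 sinα=-0.9659 | (2,2) | tMaxX 3.0523 tMaxY 0.7972 | tΔX 3.8637 tΔY 1.0353
    t=0.7972 [y] (2,1)
    t=1.8324 [y] (2,0) — stop
  → r_2 = 1.8324
beam 3: φ=-45°, α=330°
  cosα=0.8660 sinα=-0.5000 | (2,2) | tMaxX 0.9122 tMaxY 1.5400 | tΔX 1.1547 tΔY 2.0000
    t=0.9122 [x] (3,2)
    t=1.5400 [y] (3,1)
    t=2.0669 [x] (4,1)
    t=3.2216 [x] (5,1) — stop
  → r_3 = 3.2216
beam 4: φ=0°, α=15°
  cosα=0.9659 sinα=0.2588 | (2,2) | tMaxX 0.8179 tMaxY 0.8887 | tΔX 1.0353 tΔY 3.8637
    t=0.8179 [x] (3,2)
    t=0.8887 [y] (3,3) — stop
  → r_4 = 0.8887
beam 5: φ=45°, α=60°
  cosα=0.5000 sinα=0.8660 | (2,2) | tMaxX 1.5800 tMaxY 0.2656 | tΔX 2.0000 tΔY 1.1547
    t=0.2656 [y] (2,3)
    t=1.4203 [y] (2,4) — stop
  → r_5 = 1.4203
beam 6: φ=90°, α=105°
  cosα=-0.2588 sinα=0.9659 | (2,2) | tMaxX 0.8114 tMaxY 0.2381 | tΔX 3.8637 tΔY 1.0353
    t=0.2381 [y] (2,3)
    t=0.8114 [x] (1,3) — stop
  → r_6 = 0.8114
beam 7: φ=135°, α=150°
  cosα=-0.8660 sinα=0.5000 | (2,2) | tMaxX 0.2425 tMaxY 0.4600 | tΔX 1.1547 tΔY 2.0000
    t=0.2425 [x] (1,2) — stop
  → r_7 = 0.2425

ranges = [0.4200, 1.8324, 3.2216, 0.8887, 1.4203, 0.8114, 0.2425]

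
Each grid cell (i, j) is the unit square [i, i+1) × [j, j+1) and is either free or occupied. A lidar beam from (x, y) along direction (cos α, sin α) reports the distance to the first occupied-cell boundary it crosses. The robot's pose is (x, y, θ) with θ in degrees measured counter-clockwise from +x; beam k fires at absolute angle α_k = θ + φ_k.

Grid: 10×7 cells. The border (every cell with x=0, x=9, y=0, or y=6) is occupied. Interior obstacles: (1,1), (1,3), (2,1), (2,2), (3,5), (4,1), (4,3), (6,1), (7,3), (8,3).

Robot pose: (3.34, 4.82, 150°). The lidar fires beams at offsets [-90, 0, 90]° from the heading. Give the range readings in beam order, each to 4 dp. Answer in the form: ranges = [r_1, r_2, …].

ranges = [0.2078, 0.3600, 2.1016]

beam 1: φ=-90°, α=60°
  direction (0.5000, 0.8660); cell (3,4); t to first gridline: x 1.3200, y 0.2078 (then +2.0000 / +1.1547)
    (3,5) via y @ 0.2078  # hit
  → r_1 = 0.2078
beam 2: φ=0°, α=150°
  direction (-0.8660, 0.5000); cell (3,4); t to first gridline: x 0.3926, y 0.3600 (then +1.1547 / +2.0000)
    (3,5) via y @ 0.3600  # hit
  → r_2 = 0.3600
beam 3: φ=90°, α=240°
  direction (-0.5000, -0.8660); cell (3,4); t to first gridline: x 0.6800, y 0.9469 (then +2.0000 / +1.1547)
    (2,4) via x @ 0.6800
    (2,3) via y @ 0.9469
    (2,2) via y @ 2.1016  # hit
  → r_3 = 2.1016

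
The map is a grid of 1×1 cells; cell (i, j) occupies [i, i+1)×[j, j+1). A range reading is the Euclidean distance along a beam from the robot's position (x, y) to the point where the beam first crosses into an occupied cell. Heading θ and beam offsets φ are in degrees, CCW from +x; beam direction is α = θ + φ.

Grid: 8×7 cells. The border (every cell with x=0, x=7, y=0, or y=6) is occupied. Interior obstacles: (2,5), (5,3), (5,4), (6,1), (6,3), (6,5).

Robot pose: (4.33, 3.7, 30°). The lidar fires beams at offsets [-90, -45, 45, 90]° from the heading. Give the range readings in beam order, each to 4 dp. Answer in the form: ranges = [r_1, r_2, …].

ranges = [3.1177, 0.6936, 2.3811, 2.6558]

beam 1: φ=-90°, α=300°
  direction (0.5000, -0.8660); cell (4,3); t to first gridline: x 1.3400, y 0.8083 (then +2.0000 / +1.1547)
    (4,2) via y @ 0.8083
    (5,2) via x @ 1.3400
    (5,1) via y @ 1.9630
    (5,0) via y @ 3.1177  # hit
  → r_1 = 3.1177
beam 2: φ=-45°, α=345°
  direction (0.9659, -0.2588); cell (4,3); t to first gridline: x 0.6936, y 2.7046 (then +1.0353 / +3.8637)
    (5,3) via x @ 0.6936  # hit
  → r_2 = 0.6936
beam 3: φ=45°, α=75°
  direction (0.2588, 0.9659); cell (4,3); t to first gridline: x 2.5887, y 0.3106 (then +3.8637 / +1.0353)
    (4,4) via y @ 0.3106
    (4,5) via y @ 1.3459
    (4,6) via y @ 2.3811  # hit
  → r_3 = 2.3811
beam 4: φ=90°, α=120°
  direction (-0.5000, 0.8660); cell (4,3); t to first gridline: x 0.6600, y 0.3464 (then +2.0000 / +1.1547)
    (4,4) via y @ 0.3464
    (3,4) via x @ 0.6600
    (3,5) via y @ 1.5011
    (3,6) via y @ 2.6558  # hit
  → r_4 = 2.6558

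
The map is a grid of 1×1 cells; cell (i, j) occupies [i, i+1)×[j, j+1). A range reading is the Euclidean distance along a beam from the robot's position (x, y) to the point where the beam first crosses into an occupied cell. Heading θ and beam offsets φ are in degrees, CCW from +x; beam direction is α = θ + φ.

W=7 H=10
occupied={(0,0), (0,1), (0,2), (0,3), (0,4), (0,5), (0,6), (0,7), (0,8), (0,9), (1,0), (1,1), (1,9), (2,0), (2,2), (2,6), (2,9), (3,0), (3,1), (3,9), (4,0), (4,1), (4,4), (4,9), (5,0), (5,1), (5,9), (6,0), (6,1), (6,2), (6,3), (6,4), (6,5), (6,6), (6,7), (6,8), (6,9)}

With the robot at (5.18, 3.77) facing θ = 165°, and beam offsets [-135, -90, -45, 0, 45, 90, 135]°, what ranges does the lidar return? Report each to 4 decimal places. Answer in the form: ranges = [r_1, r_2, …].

ranges = [0.9469, 3.1682, 0.3600, 0.8887, 2.5172, 1.8324, 1.6400]

beam 1: φ=-135°, α=30°
  direction (0.8660, 0.5000); cell (5,3); t to first gridline: x 0.9469, y 0.4600 (then +1.1547 / +2.0000)
    (5,4) via y @ 0.4600
    (6,4) via x @ 0.9469  # hit
  → r_1 = 0.9469
beam 2: φ=-90°, α=75°
  direction (0.2588, 0.9659); cell (5,3); t to first gridline: x 3.1682, y 0.2381 (then +3.8637 / +1.0353)
    (5,4) via y @ 0.2381
    (5,5) via y @ 1.2734
    (5,6) via y @ 2.3087
    (6,6) via x @ 3.1682  # hit
  → r_2 = 3.1682
beam 3: φ=-45°, α=120°
  direction (-0.5000, 0.8660); cell (5,3); t to first gridline: x 0.3600, y 0.2656 (then +2.0000 / +1.1547)
    (5,4) via y @ 0.2656
    (4,4) via x @ 0.3600  # hit
  → r_3 = 0.3600
beam 4: φ=0°, α=165°
  direction (-0.9659, 0.2588); cell (5,3); t to first gridline: x 0.1863, y 0.8887 (then +1.0353 / +3.8637)
    (4,3) via x @ 0.1863
    (4,4) via y @ 0.8887  # hit
  → r_4 = 0.8887
beam 5: φ=45°, α=210°
  direction (-0.8660, -0.5000); cell (5,3); t to first gridline: x 0.2078, y 1.5400 (then +1.1547 / +2.0000)
    (4,3) via x @ 0.2078
    (3,3) via x @ 1.3625
    (3,2) via y @ 1.5400
    (2,2) via x @ 2.5172  # hit
  → r_5 = 2.5172
beam 6: φ=90°, α=255°
  direction (-0.2588, -0.9659); cell (5,3); t to first gridline: x 0.6955, y 0.7972 (then +3.8637 / +1.0353)
    (4,3) via x @ 0.6955
    (4,2) via y @ 0.7972
    (4,1) via y @ 1.8324  # hit
  → r_6 = 1.8324
beam 7: φ=135°, α=300°
  direction (0.5000, -0.8660); cell (5,3); t to first gridline: x 1.6400, y 0.8891 (then +2.0000 / +1.1547)
    (5,2) via y @ 0.8891
    (6,2) via x @ 1.6400  # hit
  → r_7 = 1.6400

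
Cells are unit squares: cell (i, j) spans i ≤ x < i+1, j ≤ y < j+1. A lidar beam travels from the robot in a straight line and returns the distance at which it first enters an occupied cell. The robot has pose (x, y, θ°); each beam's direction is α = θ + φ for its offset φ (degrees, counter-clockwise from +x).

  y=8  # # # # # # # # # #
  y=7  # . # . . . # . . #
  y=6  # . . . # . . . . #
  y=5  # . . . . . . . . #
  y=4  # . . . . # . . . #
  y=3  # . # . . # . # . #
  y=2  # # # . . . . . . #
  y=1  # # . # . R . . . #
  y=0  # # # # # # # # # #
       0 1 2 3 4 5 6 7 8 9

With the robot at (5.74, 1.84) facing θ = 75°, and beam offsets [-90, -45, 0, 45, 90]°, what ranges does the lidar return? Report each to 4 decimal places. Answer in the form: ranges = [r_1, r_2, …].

ranges = [3.2455, 2.3200, 6.3773, 1.3395, 2.8367]

beam 1: φ=-90°, α=345°
  dir = (cos 345°, sin 345°) = (0.9659, -0.2588); from cell (5,1)
  next x-line at t=0.2692, next y-line at t=3.2455; Δt_x=1.0353, Δt_y=3.8637
    x: enter (6,1) at t=0.2692
    x: enter (7,1) at t=1.3044
    x: enter (8,1) at t=2.3397
    y: enter (8,0) at t=3.2455 ← occupied
  → r_1 = 3.2455
beam 2: φ=-45°, α=30°
  dir = (cos 30°, sin 30°) = (0.8660, 0.5000); from cell (5,1)
  next x-line at t=0.3002, next y-line at t=0.3200; Δt_x=1.1547, Δt_y=2.0000
    x: enter (6,1) at t=0.3002
    y: enter (6,2) at t=0.3200
    x: enter (7,2) at t=1.4549
    y: enter (7,3) at t=2.3200 ← occupied
  → r_2 = 2.3200
beam 3: φ=0°, α=75°
  dir = (cos 75°, sin 75°) = (0.2588, 0.9659); from cell (5,1)
  next x-line at t=1.0046, next y-line at t=0.1656; Δt_x=3.8637, Δt_y=1.0353
    y: enter (5,2) at t=0.1656
    x: enter (6,2) at t=1.0046
    y: enter (6,3) at t=1.2009
    y: enter (6,4) at t=2.2362
    y: enter (6,5) at t=3.2715
    y: enter (6,6) at t=4.3067
    x: enter (7,6) at t=4.8683
    y: enter (7,7) at t=5.3420
    y: enter (7,8) at t=6.3773 ← occupied
  → r_3 = 6.3773
beam 4: φ=45°, α=120°
  dir = (cos 120°, sin 120°) = (-0.5000, 0.8660); from cell (5,1)
  next x-line at t=1.4800, next y-line at t=0.1848; Δt_x=2.0000, Δt_y=1.1547
    y: enter (5,2) at t=0.1848
    y: enter (5,3) at t=1.3395 ← occupied
  → r_4 = 1.3395
beam 5: φ=90°, α=165°
  dir = (cos 165°, sin 165°) = (-0.9659, 0.2588); from cell (5,1)
  next x-line at t=0.7661, next y-line at t=0.6182; Δt_x=1.0353, Δt_y=3.8637
    y: enter (5,2) at t=0.6182
    x: enter (4,2) at t=0.7661
    x: enter (3,2) at t=1.8014
    x: enter (2,2) at t=2.8367 ← occupied
  → r_5 = 2.8367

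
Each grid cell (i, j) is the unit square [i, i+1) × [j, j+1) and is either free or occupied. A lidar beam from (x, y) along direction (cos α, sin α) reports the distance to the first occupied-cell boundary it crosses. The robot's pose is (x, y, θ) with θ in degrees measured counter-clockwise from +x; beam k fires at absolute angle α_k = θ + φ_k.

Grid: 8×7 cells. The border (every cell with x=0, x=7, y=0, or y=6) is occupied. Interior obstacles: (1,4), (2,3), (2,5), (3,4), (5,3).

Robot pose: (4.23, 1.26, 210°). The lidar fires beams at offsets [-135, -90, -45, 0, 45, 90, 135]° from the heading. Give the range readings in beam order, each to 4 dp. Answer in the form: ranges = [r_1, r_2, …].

ranges = [4.9072, 2.4600, 3.3439, 0.5200, 0.2692, 0.3002, 1.0046]

beam 1: φ=-135°, α=75°
  dir = (cos 75°, sin 75°) = (0.2588, 0.9659); from cell (4,1)
  next x-line at t=2.9751, next y-line at t=0.7661; Δt_x=3.8637, Δt_y=1.0353
    y: enter (4,2) at t=0.7661
    y: enter (4,3) at t=1.8014
    y: enter (4,4) at t=2.8367
    x: enter (5,4) at t=2.9751
    y: enter (5,5) at t=3.8719
    y: enter (5,6) at t=4.9072 ← occupied
  → r_1 = 4.9072
beam 2: φ=-90°, α=120°
  dir = (cos 120°, sin 120°) = (-0.5000, 0.8660); from cell (4,1)
  next x-line at t=0.4600, next y-line at t=0.8545; Δt_x=2.0000, Δt_y=1.1547
    x: enter (3,1) at t=0.4600
    y: enter (3,2) at t=0.8545
    y: enter (3,3) at t=2.0092
    x: enter (2,3) at t=2.4600 ← occupied
  → r_2 = 2.4600
beam 3: φ=-45°, α=165°
  dir = (cos 165°, sin 165°) = (-0.9659, 0.2588); from cell (4,1)
  next x-line at t=0.2381, next y-line at t=2.8591; Δt_x=1.0353, Δt_y=3.8637
    x: enter (3,1) at t=0.2381
    x: enter (2,1) at t=1.2734
    x: enter (1,1) at t=2.3087
    y: enter (1,2) at t=2.8591
    x: enter (0,2) at t=3.3439 ← occupied
  → r_3 = 3.3439
beam 4: φ=0°, α=210°
  dir = (cos 210°, sin 210°) = (-0.8660, -0.5000); from cell (4,1)
  next x-line at t=0.2656, next y-line at t=0.5200; Δt_x=1.1547, Δt_y=2.0000
    x: enter (3,1) at t=0.2656
    y: enter (3,0) at t=0.5200 ← occupied
  → r_4 = 0.5200
beam 5: φ=45°, α=255°
  dir = (cos 255°, sin 255°) = (-0.2588, -0.9659); from cell (4,1)
  next x-line at t=0.8887, next y-line at t=0.2692; Δt_x=3.8637, Δt_y=1.0353
    y: enter (4,0) at t=0.2692 ← occupied
  → r_5 = 0.2692
beam 6: φ=90°, α=300°
  dir = (cos 300°, sin 300°) = (0.5000, -0.8660); from cell (4,1)
  next x-line at t=1.5400, next y-line at t=0.3002; Δt_x=2.0000, Δt_y=1.1547
    y: enter (4,0) at t=0.3002 ← occupied
  → r_6 = 0.3002
beam 7: φ=135°, α=345°
  dir = (cos 345°, sin 345°) = (0.9659, -0.2588); from cell (4,1)
  next x-line at t=0.7972, next y-line at t=1.0046; Δt_x=1.0353, Δt_y=3.8637
    x: enter (5,1) at t=0.7972
    y: enter (5,0) at t=1.0046 ← occupied
  → r_7 = 1.0046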